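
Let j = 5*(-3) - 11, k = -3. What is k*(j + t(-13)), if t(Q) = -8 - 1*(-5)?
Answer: 87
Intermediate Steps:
t(Q) = -3 (t(Q) = -8 + 5 = -3)
j = -26 (j = -15 - 11 = -26)
k*(j + t(-13)) = -3*(-26 - 3) = -3*(-29) = 87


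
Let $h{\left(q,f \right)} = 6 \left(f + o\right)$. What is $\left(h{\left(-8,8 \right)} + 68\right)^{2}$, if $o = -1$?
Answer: $12100$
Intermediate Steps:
$h{\left(q,f \right)} = -6 + 6 f$ ($h{\left(q,f \right)} = 6 \left(f - 1\right) = 6 \left(-1 + f\right) = -6 + 6 f$)
$\left(h{\left(-8,8 \right)} + 68\right)^{2} = \left(\left(-6 + 6 \cdot 8\right) + 68\right)^{2} = \left(\left(-6 + 48\right) + 68\right)^{2} = \left(42 + 68\right)^{2} = 110^{2} = 12100$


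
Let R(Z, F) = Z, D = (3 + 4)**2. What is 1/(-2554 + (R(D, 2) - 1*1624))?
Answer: -1/4129 ≈ -0.00024219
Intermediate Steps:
D = 49 (D = 7**2 = 49)
1/(-2554 + (R(D, 2) - 1*1624)) = 1/(-2554 + (49 - 1*1624)) = 1/(-2554 + (49 - 1624)) = 1/(-2554 - 1575) = 1/(-4129) = -1/4129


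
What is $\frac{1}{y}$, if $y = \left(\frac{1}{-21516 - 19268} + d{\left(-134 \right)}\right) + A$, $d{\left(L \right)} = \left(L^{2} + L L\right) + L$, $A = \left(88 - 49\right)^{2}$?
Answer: $\frac{40784}{1521202415} \approx 2.681 \cdot 10^{-5}$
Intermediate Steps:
$A = 1521$ ($A = 39^{2} = 1521$)
$d{\left(L \right)} = L + 2 L^{2}$ ($d{\left(L \right)} = \left(L^{2} + L^{2}\right) + L = 2 L^{2} + L = L + 2 L^{2}$)
$y = \frac{1521202415}{40784}$ ($y = \left(\frac{1}{-21516 - 19268} - 134 \left(1 + 2 \left(-134\right)\right)\right) + 1521 = \left(\frac{1}{-40784} - 134 \left(1 - 268\right)\right) + 1521 = \left(- \frac{1}{40784} - -35778\right) + 1521 = \left(- \frac{1}{40784} + 35778\right) + 1521 = \frac{1459169951}{40784} + 1521 = \frac{1521202415}{40784} \approx 37299.0$)
$\frac{1}{y} = \frac{1}{\frac{1521202415}{40784}} = \frac{40784}{1521202415}$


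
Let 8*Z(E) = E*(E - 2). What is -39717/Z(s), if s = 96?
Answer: -13239/376 ≈ -35.210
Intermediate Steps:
Z(E) = E*(-2 + E)/8 (Z(E) = (E*(E - 2))/8 = (E*(-2 + E))/8 = E*(-2 + E)/8)
-39717/Z(s) = -39717*1/(12*(-2 + 96)) = -39717/((⅛)*96*94) = -39717/1128 = -39717*1/1128 = -13239/376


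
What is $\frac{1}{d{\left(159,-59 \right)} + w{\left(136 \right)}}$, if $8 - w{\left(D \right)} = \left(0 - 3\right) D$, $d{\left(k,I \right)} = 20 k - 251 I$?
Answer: $\frac{1}{18405} \approx 5.4333 \cdot 10^{-5}$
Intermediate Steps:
$d{\left(k,I \right)} = - 251 I + 20 k$
$w{\left(D \right)} = 8 + 3 D$ ($w{\left(D \right)} = 8 - \left(0 - 3\right) D = 8 - - 3 D = 8 + 3 D$)
$\frac{1}{d{\left(159,-59 \right)} + w{\left(136 \right)}} = \frac{1}{\left(\left(-251\right) \left(-59\right) + 20 \cdot 159\right) + \left(8 + 3 \cdot 136\right)} = \frac{1}{\left(14809 + 3180\right) + \left(8 + 408\right)} = \frac{1}{17989 + 416} = \frac{1}{18405}$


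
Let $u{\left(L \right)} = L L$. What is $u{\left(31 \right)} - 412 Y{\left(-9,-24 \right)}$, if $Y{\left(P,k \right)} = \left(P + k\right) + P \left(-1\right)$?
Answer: $10849$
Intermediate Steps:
$Y{\left(P,k \right)} = k$ ($Y{\left(P,k \right)} = \left(P + k\right) - P = k$)
$u{\left(L \right)} = L^{2}$
$u{\left(31 \right)} - 412 Y{\left(-9,-24 \right)} = 31^{2} - -9888 = 961 + 9888 = 10849$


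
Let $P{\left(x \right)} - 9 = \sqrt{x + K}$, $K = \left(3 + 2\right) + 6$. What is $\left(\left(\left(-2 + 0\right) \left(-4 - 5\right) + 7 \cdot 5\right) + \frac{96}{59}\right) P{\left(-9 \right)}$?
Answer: $\frac{29007}{59} + \frac{3223 \sqrt{2}}{59} \approx 568.9$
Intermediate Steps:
$K = 11$ ($K = 5 + 6 = 11$)
$P{\left(x \right)} = 9 + \sqrt{11 + x}$ ($P{\left(x \right)} = 9 + \sqrt{x + 11} = 9 + \sqrt{11 + x}$)
$\left(\left(\left(-2 + 0\right) \left(-4 - 5\right) + 7 \cdot 5\right) + \frac{96}{59}\right) P{\left(-9 \right)} = \left(\left(\left(-2 + 0\right) \left(-4 - 5\right) + 7 \cdot 5\right) + \frac{96}{59}\right) \left(9 + \sqrt{11 - 9}\right) = \left(\left(\left(-2\right) \left(-9\right) + 35\right) + 96 \cdot \frac{1}{59}\right) \left(9 + \sqrt{2}\right) = \left(\left(18 + 35\right) + \frac{96}{59}\right) \left(9 + \sqrt{2}\right) = \left(53 + \frac{96}{59}\right) \left(9 + \sqrt{2}\right) = \frac{3223 \left(9 + \sqrt{2}\right)}{59} = \frac{29007}{59} + \frac{3223 \sqrt{2}}{59}$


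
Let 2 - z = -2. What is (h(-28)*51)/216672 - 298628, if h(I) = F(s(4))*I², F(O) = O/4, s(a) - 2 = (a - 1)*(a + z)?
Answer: -2696002755/9028 ≈ -2.9863e+5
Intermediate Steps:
z = 4 (z = 2 - 1*(-2) = 2 + 2 = 4)
s(a) = 2 + (-1 + a)*(4 + a) (s(a) = 2 + (a - 1)*(a + 4) = 2 + (-1 + a)*(4 + a))
F(O) = O/4 (F(O) = O*(¼) = O/4)
h(I) = 13*I²/2 (h(I) = ((-2 + 4² + 3*4)/4)*I² = ((-2 + 16 + 12)/4)*I² = ((¼)*26)*I² = 13*I²/2)
(h(-28)*51)/216672 - 298628 = (((13/2)*(-28)²)*51)/216672 - 298628 = (((13/2)*784)*51)*(1/216672) - 298628 = (5096*51)*(1/216672) - 298628 = 259896*(1/216672) - 298628 = 10829/9028 - 298628 = -2696002755/9028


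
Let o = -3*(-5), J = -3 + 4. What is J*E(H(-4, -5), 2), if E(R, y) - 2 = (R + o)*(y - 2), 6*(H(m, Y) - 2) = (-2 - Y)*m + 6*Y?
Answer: 2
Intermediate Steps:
J = 1
o = 15
H(m, Y) = 2 + Y + m*(-2 - Y)/6 (H(m, Y) = 2 + ((-2 - Y)*m + 6*Y)/6 = 2 + (m*(-2 - Y) + 6*Y)/6 = 2 + (6*Y + m*(-2 - Y))/6 = 2 + (Y + m*(-2 - Y)/6) = 2 + Y + m*(-2 - Y)/6)
E(R, y) = 2 + (-2 + y)*(15 + R) (E(R, y) = 2 + (R + 15)*(y - 2) = 2 + (15 + R)*(-2 + y) = 2 + (-2 + y)*(15 + R))
J*E(H(-4, -5), 2) = 1*(-28 - 2*(2 - 5 - ⅓*(-4) - ⅙*(-5)*(-4)) + 15*2 + (2 - 5 - ⅓*(-4) - ⅙*(-5)*(-4))*2) = 1*(-28 - 2*(2 - 5 + 4/3 - 10/3) + 30 + (2 - 5 + 4/3 - 10/3)*2) = 1*(-28 - 2*(-5) + 30 - 5*2) = 1*(-28 + 10 + 30 - 10) = 1*2 = 2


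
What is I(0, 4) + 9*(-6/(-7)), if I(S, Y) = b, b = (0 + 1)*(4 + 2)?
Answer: 96/7 ≈ 13.714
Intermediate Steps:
b = 6 (b = 1*6 = 6)
I(S, Y) = 6
I(0, 4) + 9*(-6/(-7)) = 6 + 9*(-6/(-7)) = 6 + 9*(-6*(-⅐)) = 6 + 9*(6/7) = 6 + 54/7 = 96/7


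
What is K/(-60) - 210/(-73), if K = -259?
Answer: 31507/4380 ≈ 7.1934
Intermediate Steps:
K/(-60) - 210/(-73) = -259/(-60) - 210/(-73) = -259*(-1/60) - 210*(-1/73) = 259/60 + 210/73 = 31507/4380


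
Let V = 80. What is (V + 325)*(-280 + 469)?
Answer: 76545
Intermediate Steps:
(V + 325)*(-280 + 469) = (80 + 325)*(-280 + 469) = 405*189 = 76545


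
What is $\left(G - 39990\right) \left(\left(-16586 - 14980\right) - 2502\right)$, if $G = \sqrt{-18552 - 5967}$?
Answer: $1362379320 - 34068 i \sqrt{24519} \approx 1.3624 \cdot 10^{9} - 5.3346 \cdot 10^{6} i$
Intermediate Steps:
$G = i \sqrt{24519}$ ($G = \sqrt{-24519} = i \sqrt{24519} \approx 156.59 i$)
$\left(G - 39990\right) \left(\left(-16586 - 14980\right) - 2502\right) = \left(i \sqrt{24519} - 39990\right) \left(\left(-16586 - 14980\right) - 2502\right) = \left(-39990 + i \sqrt{24519}\right) \left(\left(-16586 - 14980\right) - 2502\right) = \left(-39990 + i \sqrt{24519}\right) \left(-31566 - 2502\right) = \left(-39990 + i \sqrt{24519}\right) \left(-34068\right) = 1362379320 - 34068 i \sqrt{24519}$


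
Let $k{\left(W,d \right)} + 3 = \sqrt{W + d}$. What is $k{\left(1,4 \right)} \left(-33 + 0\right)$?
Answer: $99 - 33 \sqrt{5} \approx 25.21$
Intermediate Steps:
$k{\left(W,d \right)} = -3 + \sqrt{W + d}$
$k{\left(1,4 \right)} \left(-33 + 0\right) = \left(-3 + \sqrt{1 + 4}\right) \left(-33 + 0\right) = \left(-3 + \sqrt{5}\right) \left(-33\right) = 99 - 33 \sqrt{5}$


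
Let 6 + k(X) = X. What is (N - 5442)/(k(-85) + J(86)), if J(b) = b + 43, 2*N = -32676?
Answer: -10890/19 ≈ -573.16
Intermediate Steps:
N = -16338 (N = (1/2)*(-32676) = -16338)
J(b) = 43 + b
k(X) = -6 + X
(N - 5442)/(k(-85) + J(86)) = (-16338 - 5442)/((-6 - 85) + (43 + 86)) = -21780/(-91 + 129) = -21780/38 = -21780*1/38 = -10890/19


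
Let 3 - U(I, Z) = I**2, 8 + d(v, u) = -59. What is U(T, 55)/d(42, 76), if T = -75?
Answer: 5622/67 ≈ 83.910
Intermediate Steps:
d(v, u) = -67 (d(v, u) = -8 - 59 = -67)
U(I, Z) = 3 - I**2
U(T, 55)/d(42, 76) = (3 - 1*(-75)**2)/(-67) = (3 - 1*5625)*(-1/67) = (3 - 5625)*(-1/67) = -5622*(-1/67) = 5622/67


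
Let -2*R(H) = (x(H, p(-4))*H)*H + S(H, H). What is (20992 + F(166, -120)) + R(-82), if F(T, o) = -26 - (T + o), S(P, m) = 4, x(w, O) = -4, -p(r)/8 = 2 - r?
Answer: 34366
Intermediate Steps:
p(r) = -16 + 8*r (p(r) = -8*(2 - r) = -16 + 8*r)
F(T, o) = -26 - T - o (F(T, o) = -26 + (-T - o) = -26 - T - o)
R(H) = -2 + 2*H² (R(H) = -((-4*H)*H + 4)/2 = -(-4*H² + 4)/2 = -(4 - 4*H²)/2 = -2 + 2*H²)
(20992 + F(166, -120)) + R(-82) = (20992 + (-26 - 1*166 - 1*(-120))) + (-2 + 2*(-82)²) = (20992 + (-26 - 166 + 120)) + (-2 + 2*6724) = (20992 - 72) + (-2 + 13448) = 20920 + 13446 = 34366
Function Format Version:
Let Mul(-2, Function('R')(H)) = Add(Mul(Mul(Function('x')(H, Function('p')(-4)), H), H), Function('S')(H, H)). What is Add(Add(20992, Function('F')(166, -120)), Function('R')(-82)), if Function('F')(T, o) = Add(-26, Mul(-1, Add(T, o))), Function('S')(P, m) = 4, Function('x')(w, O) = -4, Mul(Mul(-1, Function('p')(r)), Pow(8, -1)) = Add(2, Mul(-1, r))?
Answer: 34366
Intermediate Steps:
Function('p')(r) = Add(-16, Mul(8, r)) (Function('p')(r) = Mul(-8, Add(2, Mul(-1, r))) = Add(-16, Mul(8, r)))
Function('F')(T, o) = Add(-26, Mul(-1, T), Mul(-1, o)) (Function('F')(T, o) = Add(-26, Add(Mul(-1, T), Mul(-1, o))) = Add(-26, Mul(-1, T), Mul(-1, o)))
Function('R')(H) = Add(-2, Mul(2, Pow(H, 2))) (Function('R')(H) = Mul(Rational(-1, 2), Add(Mul(Mul(-4, H), H), 4)) = Mul(Rational(-1, 2), Add(Mul(-4, Pow(H, 2)), 4)) = Mul(Rational(-1, 2), Add(4, Mul(-4, Pow(H, 2)))) = Add(-2, Mul(2, Pow(H, 2))))
Add(Add(20992, Function('F')(166, -120)), Function('R')(-82)) = Add(Add(20992, Add(-26, Mul(-1, 166), Mul(-1, -120))), Add(-2, Mul(2, Pow(-82, 2)))) = Add(Add(20992, Add(-26, -166, 120)), Add(-2, Mul(2, 6724))) = Add(Add(20992, -72), Add(-2, 13448)) = Add(20920, 13446) = 34366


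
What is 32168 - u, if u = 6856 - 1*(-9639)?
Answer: 15673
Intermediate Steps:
u = 16495 (u = 6856 + 9639 = 16495)
32168 - u = 32168 - 1*16495 = 32168 - 16495 = 15673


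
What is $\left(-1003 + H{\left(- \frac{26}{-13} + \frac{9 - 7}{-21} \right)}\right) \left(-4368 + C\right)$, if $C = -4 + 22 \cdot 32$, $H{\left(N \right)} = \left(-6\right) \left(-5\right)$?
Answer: $3568964$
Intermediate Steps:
$H{\left(N \right)} = 30$
$C = 700$ ($C = -4 + 704 = 700$)
$\left(-1003 + H{\left(- \frac{26}{-13} + \frac{9 - 7}{-21} \right)}\right) \left(-4368 + C\right) = \left(-1003 + 30\right) \left(-4368 + 700\right) = \left(-973\right) \left(-3668\right) = 3568964$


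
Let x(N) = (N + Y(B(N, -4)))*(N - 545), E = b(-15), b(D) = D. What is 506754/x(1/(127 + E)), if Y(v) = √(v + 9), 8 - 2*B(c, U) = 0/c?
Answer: 706302464/1105965641 - 79105875968*√13/1105965641 ≈ -257.25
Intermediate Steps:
E = -15
B(c, U) = 4 (B(c, U) = 4 - 0/c = 4 - ½*0 = 4 + 0 = 4)
Y(v) = √(9 + v)
x(N) = (-545 + N)*(N + √13) (x(N) = (N + √(9 + 4))*(N - 545) = (N + √13)*(-545 + N) = (-545 + N)*(N + √13))
506754/x(1/(127 + E)) = 506754/((1/(127 - 15))² - 545/(127 - 15) - 545*√13 + √13/(127 - 15)) = 506754/((1/112)² - 545/112 - 545*√13 + √13/112) = 506754/((1/112)² - 545*1/112 - 545*√13 + √13/112) = 506754/(1/12544 - 545/112 - 545*√13 + √13/112) = 506754/(-61039/12544 - 61039*√13/112)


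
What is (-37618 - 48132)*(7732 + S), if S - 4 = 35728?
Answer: -3727038000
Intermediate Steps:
S = 35732 (S = 4 + 35728 = 35732)
(-37618 - 48132)*(7732 + S) = (-37618 - 48132)*(7732 + 35732) = -85750*43464 = -3727038000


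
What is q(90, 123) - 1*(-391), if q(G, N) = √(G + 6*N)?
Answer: 391 + 6*√23 ≈ 419.77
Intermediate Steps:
q(90, 123) - 1*(-391) = √(90 + 6*123) - 1*(-391) = √(90 + 738) + 391 = √828 + 391 = 6*√23 + 391 = 391 + 6*√23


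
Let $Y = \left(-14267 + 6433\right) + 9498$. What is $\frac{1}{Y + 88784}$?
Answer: $\frac{1}{90448} \approx 1.1056 \cdot 10^{-5}$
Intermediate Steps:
$Y = 1664$ ($Y = -7834 + 9498 = 1664$)
$\frac{1}{Y + 88784} = \frac{1}{1664 + 88784} = \frac{1}{90448}$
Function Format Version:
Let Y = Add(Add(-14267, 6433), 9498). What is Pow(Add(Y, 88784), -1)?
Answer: Rational(1, 90448) ≈ 1.1056e-5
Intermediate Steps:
Y = 1664 (Y = Add(-7834, 9498) = 1664)
Pow(Add(Y, 88784), -1) = Pow(Add(1664, 88784), -1) = Pow(90448, -1) = Rational(1, 90448)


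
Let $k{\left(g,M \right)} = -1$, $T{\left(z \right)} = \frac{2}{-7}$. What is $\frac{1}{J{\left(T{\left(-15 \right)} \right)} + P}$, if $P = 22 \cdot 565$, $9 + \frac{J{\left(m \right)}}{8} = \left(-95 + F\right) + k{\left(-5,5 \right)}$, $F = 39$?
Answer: $\frac{1}{11902} \approx 8.4019 \cdot 10^{-5}$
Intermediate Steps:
$T{\left(z \right)} = - \frac{2}{7}$ ($T{\left(z \right)} = 2 \left(- \frac{1}{7}\right) = - \frac{2}{7}$)
$J{\left(m \right)} = -528$ ($J{\left(m \right)} = -72 + 8 \left(\left(-95 + 39\right) - 1\right) = -72 + 8 \left(-56 - 1\right) = -72 + 8 \left(-57\right) = -72 - 456 = -528$)
$P = 12430$
$\frac{1}{J{\left(T{\left(-15 \right)} \right)} + P} = \frac{1}{-528 + 12430} = \frac{1}{11902}$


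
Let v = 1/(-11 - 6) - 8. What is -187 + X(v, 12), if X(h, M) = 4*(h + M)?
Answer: -2911/17 ≈ -171.24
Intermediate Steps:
v = -137/17 (v = 1/(-17) - 8 = -1/17 - 8 = -137/17 ≈ -8.0588)
X(h, M) = 4*M + 4*h (X(h, M) = 4*(M + h) = 4*M + 4*h)
-187 + X(v, 12) = -187 + (4*12 + 4*(-137/17)) = -187 + (48 - 548/17) = -187 + 268/17 = -2911/17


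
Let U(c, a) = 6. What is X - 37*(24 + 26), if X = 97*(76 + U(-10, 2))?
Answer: 6104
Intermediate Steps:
X = 7954 (X = 97*(76 + 6) = 97*82 = 7954)
X - 37*(24 + 26) = 7954 - 37*(24 + 26) = 7954 - 37*50 = 7954 - 1850 = 6104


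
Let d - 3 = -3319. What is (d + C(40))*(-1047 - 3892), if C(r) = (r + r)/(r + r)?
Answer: 16372785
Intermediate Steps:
d = -3316 (d = 3 - 3319 = -3316)
C(r) = 1 (C(r) = (2*r)/((2*r)) = (2*r)*(1/(2*r)) = 1)
(d + C(40))*(-1047 - 3892) = (-3316 + 1)*(-1047 - 3892) = -3315*(-4939) = 16372785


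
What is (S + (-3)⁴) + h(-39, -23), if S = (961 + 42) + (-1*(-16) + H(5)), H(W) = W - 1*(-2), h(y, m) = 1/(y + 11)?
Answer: 30995/28 ≈ 1107.0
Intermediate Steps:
h(y, m) = 1/(11 + y)
H(W) = 2 + W (H(W) = W + 2 = 2 + W)
S = 1026 (S = (961 + 42) + (-1*(-16) + (2 + 5)) = 1003 + (16 + 7) = 1003 + 23 = 1026)
(S + (-3)⁴) + h(-39, -23) = (1026 + (-3)⁴) + 1/(11 - 39) = (1026 + 81) + 1/(-28) = 1107 - 1/28 = 30995/28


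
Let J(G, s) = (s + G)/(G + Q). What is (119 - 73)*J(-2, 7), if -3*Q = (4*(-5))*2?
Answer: 345/17 ≈ 20.294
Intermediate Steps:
Q = 40/3 (Q = -4*(-5)*2/3 = -(-20)*2/3 = -1/3*(-40) = 40/3 ≈ 13.333)
J(G, s) = (G + s)/(40/3 + G) (J(G, s) = (s + G)/(G + 40/3) = (G + s)/(40/3 + G))
(119 - 73)*J(-2, 7) = (119 - 73)*(3*(-2 + 7)/(40 + 3*(-2))) = 46*(3*5/(40 - 6)) = 46*(3*5/34) = 46*(3*(1/34)*5) = 46*(15/34) = 345/17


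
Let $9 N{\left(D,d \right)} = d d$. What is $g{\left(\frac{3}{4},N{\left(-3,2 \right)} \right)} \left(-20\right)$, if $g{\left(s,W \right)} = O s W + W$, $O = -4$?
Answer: $\frac{160}{9} \approx 17.778$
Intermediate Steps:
$N{\left(D,d \right)} = \frac{d^{2}}{9}$ ($N{\left(D,d \right)} = \frac{d d}{9} = \frac{d^{2}}{9}$)
$g{\left(s,W \right)} = W - 4 W s$ ($g{\left(s,W \right)} = - 4 s W + W = - 4 W s + W = W - 4 W s$)
$g{\left(\frac{3}{4},N{\left(-3,2 \right)} \right)} \left(-20\right) = \frac{2^{2}}{9} \left(1 - 4 \cdot \frac{3}{4}\right) \left(-20\right) = \frac{1}{9} \cdot 4 \left(1 - 4 \cdot 3 \cdot \frac{1}{4}\right) \left(-20\right) = \frac{4 \left(1 - 3\right)}{9} \left(-20\right) = \frac{4}{9} \left(-2\right) \left(-20\right) = \left(- \frac{8}{9}\right) \left(-20\right) = \frac{160}{9}$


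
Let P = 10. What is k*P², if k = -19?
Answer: -1900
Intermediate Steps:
k*P² = -19*10² = -19*100 = -1900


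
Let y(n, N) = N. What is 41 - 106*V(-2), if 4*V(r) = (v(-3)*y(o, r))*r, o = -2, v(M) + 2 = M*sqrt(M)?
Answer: 253 + 318*I*sqrt(3) ≈ 253.0 + 550.79*I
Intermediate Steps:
v(M) = -2 + M**(3/2) (v(M) = -2 + M*sqrt(M) = -2 + M**(3/2))
V(r) = r**2*(-2 - 3*I*sqrt(3))/4 (V(r) = (((-2 + (-3)**(3/2))*r)*r)/4 = (((-2 - 3*I*sqrt(3))*r)*r)/4 = ((r*(-2 - 3*I*sqrt(3)))*r)/4 = (r**2*(-2 - 3*I*sqrt(3)))/4 = r**2*(-2 - 3*I*sqrt(3))/4)
41 - 106*V(-2) = 41 - 53*(-2)**2*(-2 - 3*I*sqrt(3))/2 = 41 - 53*4*(-2 - 3*I*sqrt(3))/2 = 41 - 106*(-2 - 3*I*sqrt(3)) = 41 + (212 + 318*I*sqrt(3)) = 253 + 318*I*sqrt(3)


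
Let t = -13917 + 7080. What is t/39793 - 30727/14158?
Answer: -1319517757/563389294 ≈ -2.3421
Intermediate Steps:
t = -6837
t/39793 - 30727/14158 = -6837/39793 - 30727/14158 = -1319517757/563389294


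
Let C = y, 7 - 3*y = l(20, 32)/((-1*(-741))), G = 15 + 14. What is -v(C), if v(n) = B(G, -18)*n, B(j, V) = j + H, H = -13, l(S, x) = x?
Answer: -82480/2223 ≈ -37.103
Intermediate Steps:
G = 29
B(j, V) = -13 + j (B(j, V) = j - 13 = -13 + j)
y = 5155/2223 (y = 7/3 - 32/(3*((-1*(-741)))) = 7/3 - 32/(3*741) = 7/3 - ⅓*32/741 = 7/3 - 32/2223 = 5155/2223 ≈ 2.3189)
C = 5155/2223 ≈ 2.3189
v(n) = 16*n (v(n) = (-13 + 29)*n = 16*n)
-v(C) = -16*5155/2223 = -1*82480/2223 = -82480/2223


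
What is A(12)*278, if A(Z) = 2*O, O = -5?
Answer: -2780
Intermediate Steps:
A(Z) = -10 (A(Z) = 2*(-5) = -10)
A(12)*278 = -10*278 = -2780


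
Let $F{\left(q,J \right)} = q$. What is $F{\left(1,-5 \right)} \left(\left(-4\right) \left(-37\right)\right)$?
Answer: $148$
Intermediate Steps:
$F{\left(1,-5 \right)} \left(\left(-4\right) \left(-37\right)\right) = 1 \left(\left(-4\right) \left(-37\right)\right) = 1 \cdot 148 = 148$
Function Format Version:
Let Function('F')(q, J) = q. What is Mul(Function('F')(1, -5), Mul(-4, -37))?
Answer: 148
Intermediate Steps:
Mul(Function('F')(1, -5), Mul(-4, -37)) = Mul(1, Mul(-4, -37)) = Mul(1, 148) = 148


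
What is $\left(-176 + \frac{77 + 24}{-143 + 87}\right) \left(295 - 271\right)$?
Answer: $- \frac{29871}{7} \approx -4267.3$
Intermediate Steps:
$\left(-176 + \frac{77 + 24}{-143 + 87}\right) \left(295 - 271\right) = \left(-176 + \frac{101}{-56}\right) 24 = \left(-176 + 101 \left(- \frac{1}{56}\right)\right) 24 = \left(-176 - \frac{101}{56}\right) 24 = \left(- \frac{9957}{56}\right) 24 = - \frac{29871}{7}$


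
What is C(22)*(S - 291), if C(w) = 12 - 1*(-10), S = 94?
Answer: -4334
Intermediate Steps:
C(w) = 22 (C(w) = 12 + 10 = 22)
C(22)*(S - 291) = 22*(94 - 291) = 22*(-197) = -4334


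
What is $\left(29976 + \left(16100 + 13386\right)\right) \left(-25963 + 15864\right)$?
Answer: $-600506738$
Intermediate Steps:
$\left(29976 + \left(16100 + 13386\right)\right) \left(-25963 + 15864\right) = \left(29976 + 29486\right) \left(-10099\right) = 59462 \left(-10099\right) = -600506738$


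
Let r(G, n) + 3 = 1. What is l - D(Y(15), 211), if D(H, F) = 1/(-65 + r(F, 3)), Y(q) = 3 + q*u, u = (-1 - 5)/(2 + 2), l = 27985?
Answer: 1874996/67 ≈ 27985.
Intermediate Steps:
r(G, n) = -2 (r(G, n) = -3 + 1 = -2)
u = -3/2 (u = -6/4 = -6*¼ = -3/2 ≈ -1.5000)
Y(q) = 3 - 3*q/2 (Y(q) = 3 + q*(-3/2) = 3 - 3*q/2)
D(H, F) = -1/67 (D(H, F) = 1/(-65 - 2) = 1/(-67) = -1/67)
l - D(Y(15), 211) = 27985 - 1*(-1/67) = 27985 + 1/67 = 1874996/67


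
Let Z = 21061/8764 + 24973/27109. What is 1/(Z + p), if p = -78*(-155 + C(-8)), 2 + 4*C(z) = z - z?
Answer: 237583276/2882437360625 ≈ 8.2424e-5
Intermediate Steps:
C(z) = -1/2 (C(z) = -1/2 + (z - z)/4 = -1/2 + (1/4)*0 = -1/2 + 0 = -1/2)
Z = 789806021/237583276 (Z = 21061*(1/8764) + 24973*(1/27109) = 21061/8764 + 24973/27109 = 789806021/237583276 ≈ 3.3243)
p = 12129 (p = -78*(-155 - 1/2) = -78*(-311/2) = 12129)
1/(Z + p) = 1/(789806021/237583276 + 12129) = 1/(2882437360625/237583276) = 237583276/2882437360625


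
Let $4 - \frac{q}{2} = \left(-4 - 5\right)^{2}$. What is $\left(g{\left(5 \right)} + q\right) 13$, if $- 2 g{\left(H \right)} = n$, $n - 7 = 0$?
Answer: $- \frac{4095}{2} \approx -2047.5$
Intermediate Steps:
$q = -154$ ($q = 8 - 2 \left(-4 - 5\right)^{2} = 8 - 2 \left(-9\right)^{2} = 8 - 162 = -154$)
$n = 7$ ($n = 7 + 0 = 7$)
$g{\left(H \right)} = - \frac{7}{2}$ ($g{\left(H \right)} = \left(- \frac{1}{2}\right) 7 = - \frac{7}{2}$)
$\left(g{\left(5 \right)} + q\right) 13 = \left(- \frac{7}{2} - 154\right) 13 = \left(- \frac{315}{2}\right) 13 = - \frac{4095}{2}$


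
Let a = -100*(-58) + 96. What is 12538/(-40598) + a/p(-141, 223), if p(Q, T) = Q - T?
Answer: -30491205/1847209 ≈ -16.507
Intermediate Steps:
a = 5896 (a = 5800 + 96 = 5896)
12538/(-40598) + a/p(-141, 223) = 12538/(-40598) + 5896/(-141 - 1*223) = 12538*(-1/40598) + 5896/(-141 - 223) = -6269/20299 + 5896/(-364) = -6269/20299 + 5896*(-1/364) = -6269/20299 - 1474/91 = -30491205/1847209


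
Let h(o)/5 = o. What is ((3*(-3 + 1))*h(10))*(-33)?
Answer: 9900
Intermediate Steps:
h(o) = 5*o
((3*(-3 + 1))*h(10))*(-33) = ((3*(-3 + 1))*(5*10))*(-33) = ((3*(-2))*50)*(-33) = -6*50*(-33) = -300*(-33) = 9900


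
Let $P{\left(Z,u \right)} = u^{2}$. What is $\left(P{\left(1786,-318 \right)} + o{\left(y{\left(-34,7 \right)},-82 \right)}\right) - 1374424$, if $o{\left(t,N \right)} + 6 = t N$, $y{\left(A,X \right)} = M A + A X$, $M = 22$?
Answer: $-1192454$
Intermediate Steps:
$y{\left(A,X \right)} = 22 A + A X$
$o{\left(t,N \right)} = -6 + N t$ ($o{\left(t,N \right)} = -6 + t N = -6 + N t$)
$\left(P{\left(1786,-318 \right)} + o{\left(y{\left(-34,7 \right)},-82 \right)}\right) - 1374424 = \left(\left(-318\right)^{2} - \left(6 + 82 \left(- 34 \left(22 + 7\right)\right)\right)\right) - 1374424 = \left(101124 - \left(6 + 82 \left(\left(-34\right) 29\right)\right)\right) - 1374424 = \left(101124 - -80846\right) - 1374424 = \left(101124 + \left(-6 + 80852\right)\right) - 1374424 = \left(101124 + 80846\right) - 1374424 = 181970 - 1374424 = -1192454$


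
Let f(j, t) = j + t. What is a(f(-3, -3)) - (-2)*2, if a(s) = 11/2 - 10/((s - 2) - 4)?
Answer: 31/3 ≈ 10.333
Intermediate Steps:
a(s) = 11/2 - 10/(-6 + s) (a(s) = 11*(½) - 10/((-2 + s) - 4) = 11/2 - 10/(-6 + s))
a(f(-3, -3)) - (-2)*2 = (-86 + 11*(-3 - 3))/(2*(-6 + (-3 - 3))) - (-2)*2 = (-86 + 11*(-6))/(2*(-6 - 6)) - 1*(-4) = (½)*(-86 - 66)/(-12) + 4 = (½)*(-1/12)*(-152) + 4 = 19/3 + 4 = 31/3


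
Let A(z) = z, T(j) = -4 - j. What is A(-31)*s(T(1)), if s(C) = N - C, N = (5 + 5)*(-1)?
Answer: 155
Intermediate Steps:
N = -10 (N = 10*(-1) = -10)
s(C) = -10 - C
A(-31)*s(T(1)) = -31*(-10 - (-4 - 1*1)) = -31*(-10 - (-4 - 1)) = -31*(-10 - 1*(-5)) = -31*(-10 + 5) = -31*(-5) = 155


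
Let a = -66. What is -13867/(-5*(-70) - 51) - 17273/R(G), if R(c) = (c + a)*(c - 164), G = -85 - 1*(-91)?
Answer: -136623787/2834520 ≈ -48.200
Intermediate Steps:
G = 6 (G = -85 + 91 = 6)
R(c) = (-164 + c)*(-66 + c) (R(c) = (c - 66)*(c - 164) = (-66 + c)*(-164 + c) = (-164 + c)*(-66 + c))
-13867/(-5*(-70) - 51) - 17273/R(G) = -13867/(-5*(-70) - 51) - 17273/(10824 + 6² - 230*6) = -13867/(350 - 51) - 17273/(10824 + 36 - 1380) = -13867/299 - 17273/9480 = -136623787/2834520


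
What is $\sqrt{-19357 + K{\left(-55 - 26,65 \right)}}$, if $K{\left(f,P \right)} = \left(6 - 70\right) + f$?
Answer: $7 i \sqrt{398} \approx 139.65 i$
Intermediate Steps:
$K{\left(f,P \right)} = -64 + f$
$\sqrt{-19357 + K{\left(-55 - 26,65 \right)}} = \sqrt{-19357 - 145} = \sqrt{-19502} = 7 i \sqrt{398}$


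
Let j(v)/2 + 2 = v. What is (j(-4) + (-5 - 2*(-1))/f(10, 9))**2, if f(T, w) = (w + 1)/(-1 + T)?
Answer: 21609/100 ≈ 216.09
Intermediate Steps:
f(T, w) = (1 + w)/(-1 + T)
j(v) = -4 + 2*v
(j(-4) + (-5 - 2*(-1))/f(10, 9))**2 = ((-4 + 2*(-4)) + (-5 - 2*(-1))/(((1 + 9)/(-1 + 10))))**2 = ((-4 - 8) + (-5 + 2)/((10/9)))**2 = (-12 - 3/((1/9)*10))**2 = (-12 - 3/10/9)**2 = (-12 - 3*9/10)**2 = (-12 - 27/10)**2 = (-147/10)**2 = 21609/100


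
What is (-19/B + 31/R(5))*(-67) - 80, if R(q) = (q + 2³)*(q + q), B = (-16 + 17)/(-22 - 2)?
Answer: -3984237/130 ≈ -30648.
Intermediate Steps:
B = -1/24 (B = 1/(-24) = 1*(-1/24) = -1/24 ≈ -0.041667)
R(q) = 2*q*(8 + q) (R(q) = (q + 8)*(2*q) = (8 + q)*(2*q) = 2*q*(8 + q))
(-19/B + 31/R(5))*(-67) - 80 = (-19/(-1/24) + 31/((2*5*(8 + 5))))*(-67) - 80 = (-19*(-24) + 31/((2*5*13)))*(-67) - 80 = (456 + 31/130)*(-67) - 80 = (59311/130)*(-67) - 80 = -3973837/130 - 80 = -3984237/130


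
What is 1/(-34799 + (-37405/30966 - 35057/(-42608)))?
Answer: -659699664/22957142696125 ≈ -2.8736e-5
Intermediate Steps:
1/(-34799 + (-37405/30966 - 35057/(-42608))) = 1/(-34799 + (-37405*1/30966 - 35057*(-1/42608))) = 1/(-34799 + (-37405/30966 + 35057/42608)) = 1/(-34799 - 254088589/659699664) = 1/(-22957142696125/659699664) = -659699664/22957142696125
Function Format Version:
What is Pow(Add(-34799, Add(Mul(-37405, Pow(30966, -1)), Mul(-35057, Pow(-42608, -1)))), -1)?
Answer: Rational(-659699664, 22957142696125) ≈ -2.8736e-5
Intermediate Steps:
Pow(Add(-34799, Add(Mul(-37405, Pow(30966, -1)), Mul(-35057, Pow(-42608, -1)))), -1) = Pow(Add(-34799, Add(Mul(-37405, Rational(1, 30966)), Mul(-35057, Rational(-1, 42608)))), -1) = Pow(Add(-34799, Add(Rational(-37405, 30966), Rational(35057, 42608))), -1) = Pow(Add(-34799, Rational(-254088589, 659699664)), -1) = Pow(Rational(-22957142696125, 659699664), -1) = Rational(-659699664, 22957142696125)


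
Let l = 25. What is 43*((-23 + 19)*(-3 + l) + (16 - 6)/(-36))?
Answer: -68327/18 ≈ -3795.9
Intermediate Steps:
43*((-23 + 19)*(-3 + l) + (16 - 6)/(-36)) = 43*((-23 + 19)*(-3 + 25) + (16 - 6)/(-36)) = 43*(-4*22 + 10*(-1/36)) = 43*(-88 - 5/18) = 43*(-1589/18) = -68327/18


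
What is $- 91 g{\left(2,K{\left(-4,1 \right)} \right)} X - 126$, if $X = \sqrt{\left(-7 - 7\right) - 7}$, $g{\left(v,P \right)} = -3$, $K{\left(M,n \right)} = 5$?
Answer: $-126 + 273 i \sqrt{21} \approx -126.0 + 1251.0 i$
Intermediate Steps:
$X = i \sqrt{21}$ ($X = \sqrt{\left(-7 - 7\right) - 7} = \sqrt{-14 - 7} = \sqrt{-21} = i \sqrt{21} \approx 4.5826 i$)
$- 91 g{\left(2,K{\left(-4,1 \right)} \right)} X - 126 = - 91 \left(- 3 i \sqrt{21}\right) - 126 = 273 i \sqrt{21} - 126 = -126 + 273 i \sqrt{21}$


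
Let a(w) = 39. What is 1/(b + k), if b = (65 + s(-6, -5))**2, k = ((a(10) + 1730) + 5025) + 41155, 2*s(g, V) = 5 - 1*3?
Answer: 1/52305 ≈ 1.9119e-5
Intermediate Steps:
s(g, V) = 1 (s(g, V) = (5 - 1*3)/2 = (5 - 3)/2 = (1/2)*2 = 1)
k = 47949 (k = ((39 + 1730) + 5025) + 41155 = (1769 + 5025) + 41155 = 6794 + 41155 = 47949)
b = 4356 (b = (65 + 1)**2 = 66**2 = 4356)
1/(b + k) = 1/(4356 + 47949) = 1/52305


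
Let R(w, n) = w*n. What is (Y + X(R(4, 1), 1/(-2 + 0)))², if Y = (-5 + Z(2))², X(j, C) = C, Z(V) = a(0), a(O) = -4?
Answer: 25921/4 ≈ 6480.3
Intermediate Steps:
R(w, n) = n*w
Z(V) = -4
Y = 81 (Y = (-5 - 4)² = (-9)² = 81)
(Y + X(R(4, 1), 1/(-2 + 0)))² = (81 + 1/(-2 + 0))² = (81 + 1/(-2))² = (81 - ½)² = (161/2)² = 25921/4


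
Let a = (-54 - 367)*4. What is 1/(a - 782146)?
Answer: -1/783830 ≈ -1.2758e-6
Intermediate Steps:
a = -1684 (a = -421*4 = -1684)
1/(a - 782146) = 1/(-1684 - 782146) = 1/(-783830) = -1/783830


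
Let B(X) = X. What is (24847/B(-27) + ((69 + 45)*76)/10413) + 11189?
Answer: 320811184/31239 ≈ 10270.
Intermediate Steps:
(24847/B(-27) + ((69 + 45)*76)/10413) + 11189 = (24847/(-27) + ((69 + 45)*76)/10413) + 11189 = (24847*(-1/27) + (114*76)*(1/10413)) + 11189 = (-24847/27 + 8664*(1/10413)) + 11189 = (-24847/27 + 2888/3471) + 11189 = -28721987/31239 + 11189 = 320811184/31239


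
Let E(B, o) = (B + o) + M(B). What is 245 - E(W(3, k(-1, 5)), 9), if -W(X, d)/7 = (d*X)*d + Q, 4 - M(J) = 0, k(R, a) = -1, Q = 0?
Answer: 253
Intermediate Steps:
M(J) = 4 (M(J) = 4 - 1*0 = 4 + 0 = 4)
W(X, d) = -7*X*d² (W(X, d) = -7*((d*X)*d + 0) = -7*((X*d)*d + 0) = -7*(X*d² + 0) = -7*X*d²)
E(B, o) = 4 + B + o (E(B, o) = (B + o) + 4 = 4 + B + o)
245 - E(W(3, k(-1, 5)), 9) = 245 - (4 - 7*3*(-1)² + 9) = 245 - (4 - 7*3*1 + 9) = 245 - (4 - 21 + 9) = 245 - 1*(-8) = 245 + 8 = 253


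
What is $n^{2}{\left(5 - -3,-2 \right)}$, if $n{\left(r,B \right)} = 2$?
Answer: $4$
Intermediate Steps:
$n^{2}{\left(5 - -3,-2 \right)} = 2^{2} = 4$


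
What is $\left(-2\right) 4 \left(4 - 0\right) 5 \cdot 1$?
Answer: $-160$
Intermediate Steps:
$\left(-2\right) 4 \left(4 - 0\right) 5 \cdot 1 = - 8 \left(4 + 0\right) 5 \cdot 1 = - 8 \cdot 4 \cdot 5 \cdot 1 = - 8 \cdot 20 \cdot 1 = \left(-8\right) 20 = -160$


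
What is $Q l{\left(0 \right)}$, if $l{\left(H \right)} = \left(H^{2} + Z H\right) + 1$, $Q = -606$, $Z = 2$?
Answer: $-606$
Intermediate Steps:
$l{\left(H \right)} = 1 + H^{2} + 2 H$ ($l{\left(H \right)} = \left(H^{2} + 2 H\right) + 1 = 1 + H^{2} + 2 H$)
$Q l{\left(0 \right)} = - 606 \left(1 + 0^{2} + 2 \cdot 0\right) = - 606 \left(1 + 0 + 0\right) = \left(-606\right) 1 = -606$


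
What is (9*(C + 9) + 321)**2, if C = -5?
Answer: 127449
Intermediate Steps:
(9*(C + 9) + 321)**2 = (9*(-5 + 9) + 321)**2 = (9*4 + 321)**2 = (36 + 321)**2 = 357**2 = 127449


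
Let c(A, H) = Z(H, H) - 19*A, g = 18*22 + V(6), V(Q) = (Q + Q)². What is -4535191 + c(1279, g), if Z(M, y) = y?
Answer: -4558952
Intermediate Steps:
V(Q) = 4*Q² (V(Q) = (2*Q)² = 4*Q²)
g = 540 (g = 18*22 + 4*6² = 396 + 4*36 = 396 + 144 = 540)
c(A, H) = H - 19*A
-4535191 + c(1279, g) = -4535191 + (540 - 19*1279) = -4535191 + (540 - 24301) = -4535191 - 23761 = -4558952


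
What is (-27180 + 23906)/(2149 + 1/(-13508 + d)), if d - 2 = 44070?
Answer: -100066536/65682037 ≈ -1.5235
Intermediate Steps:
d = 44072 (d = 2 + 44070 = 44072)
(-27180 + 23906)/(2149 + 1/(-13508 + d)) = (-27180 + 23906)/(2149 + 1/(-13508 + 44072)) = -3274/(2149 + 1/30564) = -3274/65682037/30564 = -3274*30564/65682037 = -100066536/65682037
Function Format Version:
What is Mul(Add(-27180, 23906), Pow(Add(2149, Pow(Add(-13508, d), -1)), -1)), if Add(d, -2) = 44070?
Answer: Rational(-100066536, 65682037) ≈ -1.5235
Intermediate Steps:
d = 44072 (d = Add(2, 44070) = 44072)
Mul(Add(-27180, 23906), Pow(Add(2149, Pow(Add(-13508, d), -1)), -1)) = Mul(Add(-27180, 23906), Pow(Add(2149, Pow(Add(-13508, 44072), -1)), -1)) = Mul(-3274, Pow(Add(2149, Pow(30564, -1)), -1)) = Mul(-3274, Pow(Add(2149, Rational(1, 30564)), -1)) = Mul(-3274, Pow(Rational(65682037, 30564), -1)) = Mul(-3274, Rational(30564, 65682037)) = Rational(-100066536, 65682037)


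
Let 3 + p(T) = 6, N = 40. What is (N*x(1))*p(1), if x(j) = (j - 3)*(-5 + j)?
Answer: 960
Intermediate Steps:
p(T) = 3 (p(T) = -3 + 6 = 3)
x(j) = (-5 + j)*(-3 + j) (x(j) = (-3 + j)*(-5 + j) = (-5 + j)*(-3 + j))
(N*x(1))*p(1) = (40*(15 + 1² - 8*1))*3 = (40*(15 + 1 - 8))*3 = (40*8)*3 = 320*3 = 960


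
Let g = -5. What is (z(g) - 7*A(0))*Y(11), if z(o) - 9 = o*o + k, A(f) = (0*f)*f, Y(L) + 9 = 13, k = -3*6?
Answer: 64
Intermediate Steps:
k = -18
Y(L) = 4 (Y(L) = -9 + 13 = 4)
A(f) = 0 (A(f) = 0*f = 0)
z(o) = -9 + o² (z(o) = 9 + (o*o - 18) = 9 + (o² - 18) = 9 + (-18 + o²) = -9 + o²)
(z(g) - 7*A(0))*Y(11) = ((-9 + (-5)²) - 7*0)*4 = ((-9 + 25) + 0)*4 = (16 + 0)*4 = 16*4 = 64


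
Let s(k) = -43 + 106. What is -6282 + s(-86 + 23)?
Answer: -6219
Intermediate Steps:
s(k) = 63
-6282 + s(-86 + 23) = -6282 + 63 = -6219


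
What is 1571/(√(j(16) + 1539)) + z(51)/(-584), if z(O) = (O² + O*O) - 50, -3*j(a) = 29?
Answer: -644/73 + 1571*√3441/2294 ≈ 31.350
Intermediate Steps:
j(a) = -29/3 (j(a) = -⅓*29 = -29/3)
z(O) = -50 + 2*O² (z(O) = (O² + O²) - 50 = 2*O² - 50 = -50 + 2*O²)
1571/(√(j(16) + 1539)) + z(51)/(-584) = 1571/(√(-29/3 + 1539)) + (-50 + 2*51²)/(-584) = 1571/(√(4588/3)) + (-50 + 2*2601)*(-1/584) = 1571/((2*√3441/3)) + (-50 + 5202)*(-1/584) = 1571*(√3441/2294) + 5152*(-1/584) = 1571*√3441/2294 - 644/73 = -644/73 + 1571*√3441/2294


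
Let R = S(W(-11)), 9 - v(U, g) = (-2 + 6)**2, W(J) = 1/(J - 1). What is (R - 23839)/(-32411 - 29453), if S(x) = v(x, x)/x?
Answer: 23755/61864 ≈ 0.38399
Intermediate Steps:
W(J) = 1/(-1 + J)
v(U, g) = -7 (v(U, g) = 9 - (-2 + 6)**2 = 9 - 1*4**2 = 9 - 1*16 = 9 - 16 = -7)
S(x) = -7/x
R = 84 (R = -7/(1/(-1 - 11)) = -7/(1/(-12)) = -7/(-1/12) = -7*(-12) = 84)
(R - 23839)/(-32411 - 29453) = (84 - 23839)/(-32411 - 29453) = -23755/(-61864) = -23755*(-1/61864) = 23755/61864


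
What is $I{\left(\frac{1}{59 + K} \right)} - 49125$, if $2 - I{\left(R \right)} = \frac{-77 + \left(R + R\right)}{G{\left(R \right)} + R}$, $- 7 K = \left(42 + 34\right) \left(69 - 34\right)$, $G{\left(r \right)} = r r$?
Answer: $- \frac{23654159}{320} \approx -73919.0$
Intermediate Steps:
$G{\left(r \right)} = r^{2}$
$K = -380$ ($K = - \frac{\left(42 + 34\right) \left(69 - 34\right)}{7} = - \frac{76 \cdot 35}{7} = \left(- \frac{1}{7}\right) 2660 = -380$)
$I{\left(R \right)} = 2 - \frac{-77 + 2 R}{R + R^{2}}$ ($I{\left(R \right)} = 2 - \frac{-77 + \left(R + R\right)}{R^{2} + R} = 2 - \frac{-77 + 2 R}{R + R^{2}}$)
$I{\left(\frac{1}{59 + K} \right)} - 49125 = \frac{77 + 2 \left(\frac{1}{59 - 380}\right)^{2}}{\frac{1}{59 - 380} \left(1 + \frac{1}{59 - 380}\right)} - 49125 = \frac{77 + 2 \left(\frac{1}{-321}\right)^{2}}{\frac{1}{-321} \left(1 + \frac{1}{-321}\right)} - 49125 = \frac{77 + 2 \left(- \frac{1}{321}\right)^{2}}{\left(- \frac{1}{321}\right) \left(1 - \frac{1}{321}\right)} - 49125 = - \frac{321 \left(77 + 2 \cdot \frac{1}{103041}\right)}{\frac{320}{321}} - 49125 = \left(-321\right) \frac{321}{320} \left(77 + \frac{2}{103041}\right) - 49125 = \left(-321\right) \frac{321}{320} \cdot \frac{7934159}{103041} - 49125 = - \frac{7934159}{320} - 49125 = - \frac{23654159}{320}$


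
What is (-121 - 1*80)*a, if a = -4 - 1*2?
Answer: 1206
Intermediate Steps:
a = -6 (a = -4 - 2 = -6)
(-121 - 1*80)*a = (-121 - 1*80)*(-6) = (-121 - 80)*(-6) = -201*(-6) = 1206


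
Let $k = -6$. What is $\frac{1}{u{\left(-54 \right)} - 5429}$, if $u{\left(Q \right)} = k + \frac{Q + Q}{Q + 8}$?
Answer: $- \frac{23}{124951} \approx -0.00018407$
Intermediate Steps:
$u{\left(Q \right)} = -6 + \frac{2 Q}{8 + Q}$ ($u{\left(Q \right)} = -6 + \frac{Q + Q}{Q + 8} = -6 + \frac{2 Q}{8 + Q}$)
$\frac{1}{u{\left(-54 \right)} - 5429} = \frac{1}{\frac{4 \left(-12 - -54\right)}{8 - 54} - 5429} = \frac{1}{\frac{4 \left(-12 + 54\right)}{-46} - 5429} = \frac{1}{4 \left(- \frac{1}{46}\right) 42 - 5429} = \frac{1}{- \frac{84}{23} - 5429} = \frac{1}{- \frac{124951}{23}} = - \frac{23}{124951}$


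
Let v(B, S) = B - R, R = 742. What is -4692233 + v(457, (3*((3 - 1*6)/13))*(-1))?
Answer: -4692518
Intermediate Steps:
v(B, S) = -742 + B (v(B, S) = B - 1*742 = B - 742 = -742 + B)
-4692233 + v(457, (3*((3 - 1*6)/13))*(-1)) = -4692233 + (-742 + 457) = -4692233 - 285 = -4692518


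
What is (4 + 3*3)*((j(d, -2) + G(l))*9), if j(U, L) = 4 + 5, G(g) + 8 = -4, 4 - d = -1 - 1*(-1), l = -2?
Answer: -351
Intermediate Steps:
d = 4 (d = 4 - (-1 - 1*(-1)) = 4 - (-1 + 1) = 4 - 1*0 = 4 + 0 = 4)
G(g) = -12 (G(g) = -8 - 4 = -12)
j(U, L) = 9
(4 + 3*3)*((j(d, -2) + G(l))*9) = (4 + 3*3)*((9 - 12)*9) = (4 + 9)*(-3*9) = 13*(-27) = -351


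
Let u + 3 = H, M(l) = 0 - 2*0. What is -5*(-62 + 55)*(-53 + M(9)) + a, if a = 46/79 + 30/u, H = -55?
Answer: -4249656/2291 ≈ -1854.9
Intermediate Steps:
M(l) = 0 (M(l) = 0 + 0 = 0)
u = -58 (u = -3 - 55 = -58)
a = 149/2291 (a = 46/79 + 30/(-58) = 46*(1/79) + 30*(-1/58) = 46/79 - 15/29 = 149/2291 ≈ 0.065037)
-5*(-62 + 55)*(-53 + M(9)) + a = -5*(-62 + 55)*(-53 + 0) + 149/2291 = -(-35)*(-53) + 149/2291 = -5*371 + 149/2291 = -1855 + 149/2291 = -4249656/2291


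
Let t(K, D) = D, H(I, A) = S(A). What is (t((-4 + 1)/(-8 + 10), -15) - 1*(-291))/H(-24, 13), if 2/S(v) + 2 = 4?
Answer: 276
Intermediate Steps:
S(v) = 1 (S(v) = 2/(-2 + 4) = 2/2 = 2*(½) = 1)
H(I, A) = 1
(t((-4 + 1)/(-8 + 10), -15) - 1*(-291))/H(-24, 13) = (-15 - 1*(-291))/1 = (-15 + 291)*1 = 276*1 = 276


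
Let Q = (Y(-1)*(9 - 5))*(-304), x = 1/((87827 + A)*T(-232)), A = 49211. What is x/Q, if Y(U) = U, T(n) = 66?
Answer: 1/10998121728 ≈ 9.0925e-11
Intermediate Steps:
x = 1/9044508 (x = 1/((87827 + 49211)*66) = (1/66)/137038 = (1/137038)*(1/66) = 1/9044508 ≈ 1.1056e-7)
Q = 1216 (Q = -(9 - 5)*(-304) = -1*4*(-304) = -4*(-304) = 1216)
x/Q = (1/9044508)/1216 = (1/9044508)*(1/1216) = 1/10998121728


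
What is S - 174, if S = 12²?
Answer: -30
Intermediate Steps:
S = 144
S - 174 = 144 - 174 = -30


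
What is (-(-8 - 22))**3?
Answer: 27000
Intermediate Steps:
(-(-8 - 22))**3 = (-1*(-30))**3 = 30**3 = 27000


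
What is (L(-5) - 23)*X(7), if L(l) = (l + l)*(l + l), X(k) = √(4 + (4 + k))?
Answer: 77*√15 ≈ 298.22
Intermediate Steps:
X(k) = √(8 + k)
L(l) = 4*l² (L(l) = (2*l)*(2*l) = 4*l²)
(L(-5) - 23)*X(7) = (4*(-5)² - 23)*√(8 + 7) = (4*25 - 23)*√15 = (100 - 23)*√15 = 77*√15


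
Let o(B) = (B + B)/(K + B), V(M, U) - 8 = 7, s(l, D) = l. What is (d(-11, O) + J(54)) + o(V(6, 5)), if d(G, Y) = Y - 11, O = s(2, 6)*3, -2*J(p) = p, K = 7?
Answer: -337/11 ≈ -30.636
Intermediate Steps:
J(p) = -p/2
V(M, U) = 15 (V(M, U) = 8 + 7 = 15)
O = 6 (O = 2*3 = 6)
o(B) = 2*B/(7 + B) (o(B) = (B + B)/(7 + B) = (2*B)/(7 + B) = 2*B/(7 + B))
d(G, Y) = -11 + Y
(d(-11, O) + J(54)) + o(V(6, 5)) = ((-11 + 6) - 1/2*54) + 2*15/(7 + 15) = (-5 - 27) + 2*15/22 = -32 + 2*15*(1/22) = -32 + 15/11 = -337/11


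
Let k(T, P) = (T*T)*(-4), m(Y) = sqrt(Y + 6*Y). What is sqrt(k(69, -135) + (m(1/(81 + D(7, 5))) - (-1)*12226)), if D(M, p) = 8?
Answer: sqrt(-54005378 + 89*sqrt(623))/89 ≈ 82.569*I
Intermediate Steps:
m(Y) = sqrt(7)*sqrt(Y) (m(Y) = sqrt(7*Y) = sqrt(7)*sqrt(Y))
k(T, P) = -4*T**2 (k(T, P) = T**2*(-4) = -4*T**2)
sqrt(k(69, -135) + (m(1/(81 + D(7, 5))) - (-1)*12226)) = sqrt(-4*69**2 + (sqrt(7)*sqrt(1/(81 + 8)) - (-1)*12226)) = sqrt(-4*4761 + (sqrt(7)*sqrt(1/89) - 1*(-12226))) = sqrt(-19044 + (sqrt(7)*sqrt(1/89) + 12226)) = sqrt(-19044 + (sqrt(7)*(sqrt(89)/89) + 12226)) = sqrt(-19044 + (sqrt(623)/89 + 12226)) = sqrt(-19044 + (12226 + sqrt(623)/89)) = sqrt(-6818 + sqrt(623)/89)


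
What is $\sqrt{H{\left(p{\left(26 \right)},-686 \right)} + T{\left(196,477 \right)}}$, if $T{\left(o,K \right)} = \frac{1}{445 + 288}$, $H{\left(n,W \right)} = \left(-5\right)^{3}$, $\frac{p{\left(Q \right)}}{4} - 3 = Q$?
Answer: $\frac{2 i \sqrt{16790098}}{733} \approx 11.18 i$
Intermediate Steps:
$p{\left(Q \right)} = 12 + 4 Q$
$H{\left(n,W \right)} = -125$
$T{\left(o,K \right)} = \frac{1}{733}$
$\sqrt{H{\left(p{\left(26 \right)},-686 \right)} + T{\left(196,477 \right)}} = \sqrt{-125 + \frac{1}{733}} = \sqrt{- \frac{91624}{733}} = \frac{2 i \sqrt{16790098}}{733}$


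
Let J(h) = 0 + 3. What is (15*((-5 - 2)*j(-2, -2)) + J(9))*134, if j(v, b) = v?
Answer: 28542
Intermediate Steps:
J(h) = 3
(15*((-5 - 2)*j(-2, -2)) + J(9))*134 = (15*((-5 - 2)*(-2)) + 3)*134 = (15*(-7*(-2)) + 3)*134 = (15*14 + 3)*134 = (210 + 3)*134 = 213*134 = 28542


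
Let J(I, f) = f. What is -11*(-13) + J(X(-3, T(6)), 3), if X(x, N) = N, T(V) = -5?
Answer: 146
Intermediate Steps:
-11*(-13) + J(X(-3, T(6)), 3) = -11*(-13) + 3 = 143 + 3 = 146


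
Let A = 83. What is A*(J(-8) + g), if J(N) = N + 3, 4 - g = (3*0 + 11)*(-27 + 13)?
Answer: 12699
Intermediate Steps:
g = 158 (g = 4 - (3*0 + 11)*(-27 + 13) = 4 - (0 + 11)*(-14) = 4 - 11*(-14) = 4 - 1*(-154) = 4 + 154 = 158)
J(N) = 3 + N
A*(J(-8) + g) = 83*((3 - 8) + 158) = 83*(-5 + 158) = 83*153 = 12699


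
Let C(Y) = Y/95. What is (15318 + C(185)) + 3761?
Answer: 362538/19 ≈ 19081.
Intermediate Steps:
C(Y) = Y/95 (C(Y) = Y*(1/95) = Y/95)
(15318 + C(185)) + 3761 = (15318 + (1/95)*185) + 3761 = (15318 + 37/19) + 3761 = 291079/19 + 3761 = 362538/19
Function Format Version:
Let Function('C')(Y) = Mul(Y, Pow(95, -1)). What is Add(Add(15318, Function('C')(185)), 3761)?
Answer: Rational(362538, 19) ≈ 19081.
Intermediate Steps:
Function('C')(Y) = Mul(Rational(1, 95), Y) (Function('C')(Y) = Mul(Y, Rational(1, 95)) = Mul(Rational(1, 95), Y))
Add(Add(15318, Function('C')(185)), 3761) = Add(Add(15318, Mul(Rational(1, 95), 185)), 3761) = Add(Add(15318, Rational(37, 19)), 3761) = Add(Rational(291079, 19), 3761) = Rational(362538, 19)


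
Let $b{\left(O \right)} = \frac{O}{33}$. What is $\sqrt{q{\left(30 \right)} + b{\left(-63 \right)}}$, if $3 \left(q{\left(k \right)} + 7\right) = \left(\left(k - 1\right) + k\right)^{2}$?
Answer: $\frac{\sqrt{1253901}}{33} \approx 33.933$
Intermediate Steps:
$b{\left(O \right)} = \frac{O}{33}$ ($b{\left(O \right)} = O \frac{1}{33} = \frac{O}{33}$)
$q{\left(k \right)} = -7 + \frac{\left(-1 + 2 k\right)^{2}}{3}$ ($q{\left(k \right)} = -7 + \frac{\left(\left(k - 1\right) + k\right)^{2}}{3} = -7 + \frac{\left(\left(-1 + k\right) + k\right)^{2}}{3} = -7 + \frac{\left(-1 + 2 k\right)^{2}}{3}$)
$\sqrt{q{\left(30 \right)} + b{\left(-63 \right)}} = \sqrt{\left(-7 + \frac{\left(-1 + 2 \cdot 30\right)^{2}}{3}\right) + \frac{1}{33} \left(-63\right)} = \sqrt{\left(-7 + \frac{\left(-1 + 60\right)^{2}}{3}\right) - \frac{21}{11}} = \sqrt{\left(-7 + \frac{59^{2}}{3}\right) - \frac{21}{11}} = \sqrt{\left(-7 + \frac{1}{3} \cdot 3481\right) - \frac{21}{11}} = \sqrt{\left(-7 + \frac{3481}{3}\right) - \frac{21}{11}} = \sqrt{\frac{3460}{3} - \frac{21}{11}} = \sqrt{\frac{37997}{33}} = \frac{\sqrt{1253901}}{33}$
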